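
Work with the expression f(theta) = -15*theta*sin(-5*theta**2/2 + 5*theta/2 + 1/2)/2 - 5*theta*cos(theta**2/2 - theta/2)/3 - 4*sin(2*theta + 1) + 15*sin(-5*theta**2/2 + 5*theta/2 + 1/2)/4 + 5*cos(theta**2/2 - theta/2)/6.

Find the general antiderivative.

F(theta) = -5*sin(theta**2/2 - theta/2)/3 + 2*cos(2*theta + 1) - 3*cos(-5*theta**2/2 + 5*theta/2 + 1/2)/2 + C

The integrand splits into summands that can be handled one at a time.
Check: d/dtheta[-5*sin(theta**2/2 - theta/2)/3 + 2*cos(2*theta + 1) - 3*cos(-5*theta**2/2 + 5*theta/2 + 1/2)/2] = -15*theta*sin(-5*theta**2/2 + 5*theta/2 + 1/2)/2 - 5*theta*cos(theta**2/2 - theta/2)/3 - 4*sin(2*theta + 1) + 15*sin(-5*theta**2/2 + 5*theta/2 + 1/2)/4 + 5*cos(theta**2/2 - theta/2)/6 = f(theta).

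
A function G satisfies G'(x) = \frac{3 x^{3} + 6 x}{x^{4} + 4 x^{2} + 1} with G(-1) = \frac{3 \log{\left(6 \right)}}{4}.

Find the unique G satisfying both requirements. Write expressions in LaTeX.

G(x) = \frac{3 \log{\left(x^{4} + 4 x^{2} + 1 \right)}}{4}

The substitution u = x^{4} + 4 x^{2} + 1 works: G'(x) is exactly (dG/du)*(du/dx) for that inner function.
A general antiderivative is \frac{3 \log{\left(x^{4} + 4 x^{2} + 1 \right)}}{4} + C.
The condition gives C = \frac{3 \log{\left(6 \right)}}{4} - (\frac{3 \log{\left(6 \right)}}{4}) = 0.
So G(x) = \frac{3 \log{\left(x^{4} + 4 x^{2} + 1 \right)}}{4}.
Check: d/dx[\frac{3 \log{\left(x^{4} + 4 x^{2} + 1 \right)}}{4}] = \frac{3 x^{3} + 6 x}{x^{4} + 4 x^{2} + 1} = G'(x).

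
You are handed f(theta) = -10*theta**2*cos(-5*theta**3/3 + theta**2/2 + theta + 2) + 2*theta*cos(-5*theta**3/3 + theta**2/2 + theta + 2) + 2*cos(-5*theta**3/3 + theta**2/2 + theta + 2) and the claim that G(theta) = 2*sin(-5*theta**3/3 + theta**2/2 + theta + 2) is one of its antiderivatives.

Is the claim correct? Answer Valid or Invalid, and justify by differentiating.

d/dtheta[G] = -10*theta**2*cos(-5*theta**3/3 + theta**2/2 + theta + 2) + 2*theta*cos(-5*theta**3/3 + theta**2/2 + theta + 2) + 2*cos(-5*theta**3/3 + theta**2/2 + theta + 2)
This equals f(theta) exactly, so the claim holds.

Valid. The derivative of G reproduces f.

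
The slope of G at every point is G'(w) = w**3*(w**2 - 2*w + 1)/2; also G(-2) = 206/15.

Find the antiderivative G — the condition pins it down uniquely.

Recover the given G'(w) by differentiating a candidate G(w); any mismatch rules it out.
A general antiderivative is w**6/12 - w**5/5 + w**4/8 + C.
The condition gives C = 206/15 - (206/15) = 0.
So G(w) = w**6/12 - w**5/5 + w**4/8.
Check: d/dw[w**6/12 - w**5/5 + w**4/8] = w**5/2 - w**4 + w**3/2, which equals G'(w).

G(w) = w**6/12 - w**5/5 + w**4/8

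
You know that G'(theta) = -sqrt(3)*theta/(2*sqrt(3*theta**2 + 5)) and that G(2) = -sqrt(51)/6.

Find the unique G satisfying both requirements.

G(theta) = -sqrt(3)*sqrt(3*theta**2 + 5)/6

G'(theta) matches the chain-rule pattern g'(h)*h' with inner function h(theta) = theta**2 + 5/3; substituting u = h(theta) collapses the integral.
A general antiderivative is -sqrt(theta**2 + 5/3)/2 + C.
The condition gives C = -sqrt(51)/6 - (-sqrt(51)/6) = 0.
So G(theta) = -sqrt(3)*sqrt(3*theta**2 + 5)/6.
Check: d/dtheta[-sqrt(3)*sqrt(3*theta**2 + 5)/6] = -sqrt(3)*theta/(2*sqrt(3*theta**2 + 5)) = G'(theta).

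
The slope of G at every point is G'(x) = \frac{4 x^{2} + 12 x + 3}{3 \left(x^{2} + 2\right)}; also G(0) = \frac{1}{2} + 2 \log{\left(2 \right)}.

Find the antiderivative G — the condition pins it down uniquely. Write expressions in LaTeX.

G(x) = \frac{8 x + 12 \log{\left(x^{2} + 2 \right)} - 5 \sqrt{2} \operatorname{atan}{\left(\frac{\sqrt{2} x}{2} \right)} + 3}{6}

Any candidate G(x) must reproduce the stated G'(x) exactly.
A general antiderivative is \frac{4 x}{3} + 2 \log{\left(x^{2} + 2 \right)} - \frac{5 \sqrt{2} \operatorname{atan}{\left(\frac{\sqrt{2} x}{2} \right)}}{6} + C.
The condition gives C = \frac{1}{2} + 2 \log{\left(2 \right)} - (2 \log{\left(2 \right)}) = \frac{1}{2}.
So G(x) = \frac{8 x + 12 \log{\left(x^{2} + 2 \right)} - 5 \sqrt{2} \operatorname{atan}{\left(\frac{\sqrt{2} x}{2} \right)} + 3}{6}.
Check: d/dx[\frac{8 x + 12 \log{\left(x^{2} + 2 \right)} - 5 \sqrt{2} \operatorname{atan}{\left(\frac{\sqrt{2} x}{2} \right)} + 3}{6}] = \frac{4 x^{2} + 12 x + 3}{3 x^{2} + 6}, which equals G'(x).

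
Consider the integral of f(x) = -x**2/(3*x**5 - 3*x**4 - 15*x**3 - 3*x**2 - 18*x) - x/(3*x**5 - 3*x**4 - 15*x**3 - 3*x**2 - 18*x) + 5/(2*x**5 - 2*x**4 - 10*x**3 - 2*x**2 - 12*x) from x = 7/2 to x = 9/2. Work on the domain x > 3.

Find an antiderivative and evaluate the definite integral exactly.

Antiderivative: F(x) = -5*log(x)/12 - log(x - 3)/100 + 11*log(x + 2)/300 + 39*log(x**2 + 1)/200 + 31*atan(x)/300; value = -5*log(9/2)/12 - 39*log(53/4)/200 - 31*atan(7/2)/300 - 11*log(11/2)/300 - log(2)/100 - log(3/2)/100 + 11*log(13/2)/300 + 31*atan(9/2)/300 + 5*log(7/2)/12 + 39*log(85/4)/200

Factor the denominator (6*x*(x - 3)*(x + 2)*(x**2 + 1)) and decompose: f = (117*x + 31)/(300*(x**2 + 1)) + 11/(300*(x + 2)) - 1/(100*(x - 3)) - 5/(12*x); each piece integrates to a log, atan, or power term.
F(x) = -5*log(x)/12 - log(x - 3)/100 + 11*log(x + 2)/300 + 39*log(x**2 + 1)/200 + 31*atan(x)/300 is an antiderivative of f.
Check: d/dx[-5*log(x)/12 - log(x - 3)/100 + 11*log(x + 2)/300 + 39*log(x**2 + 1)/200 + 31*atan(x)/300] = (-2*x**2 - 2*x + 15)/(6*x**5 - 6*x**4 - 30*x**3 - 6*x**2 - 36*x), which equals f(x).
F(9/2) = -5*log(9/2)/12 - log(3/2)/100 + 11*log(13/2)/300 + 31*atan(9/2)/300 + 39*log(85/4)/200; F(7/2) = -5*log(7/2)/12 + log(2)/100 + 11*log(11/2)/300 + 31*atan(7/2)/300 + 39*log(53/4)/200.
Integral = F(9/2) - F(7/2) = -5*log(9/2)/12 - 39*log(53/4)/200 - 31*atan(7/2)/300 - 11*log(11/2)/300 - log(2)/100 - log(3/2)/100 + 11*log(13/2)/300 + 31*atan(9/2)/300 + 5*log(7/2)/12 + 39*log(85/4)/200.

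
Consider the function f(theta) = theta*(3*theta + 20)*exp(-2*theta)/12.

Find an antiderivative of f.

An antiderivative is F(theta) = -(6*theta**2 + 46*theta + 23)*exp(-2*theta)/48.

Recognize the product-rule pattern: f = u'v + uv' with u = -theta**2/8 - 23*theta/24 - 23/48, v = exp(-2*theta), so integration by parts undoes it.
Check: d/dtheta[-(6*theta**2 + 46*theta + 23)*exp(-2*theta)/48] = (3*theta**2 + 20*theta)*exp(-2*theta)/12, which equals f(theta).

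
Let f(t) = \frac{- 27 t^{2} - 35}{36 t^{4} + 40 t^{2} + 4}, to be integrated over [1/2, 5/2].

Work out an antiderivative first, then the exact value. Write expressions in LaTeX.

Since d/dt undoes antidifferentiation here, F'(t) = f(t) is required of F(t).
F(t) = \frac{\operatorname{atan}{\left(t \right)}}{4} - 3 \operatorname{atan}{\left(3 t \right)} is an antiderivative of f.
Check: d/dt[\frac{\operatorname{atan}{\left(t \right)}}{4} - 3 \operatorname{atan}{\left(3 t \right)}] = \frac{- 27 t^{2} - 35}{36 t^{4} + 40 t^{2} + 4} = f(t).
F(5/2) = - 3 \operatorname{atan}{\left(\frac{15}{2} \right)} + \frac{\operatorname{atan}{\left(\frac{5}{2} \right)}}{4}; F(1/2) = - 3 \operatorname{atan}{\left(\frac{3}{2} \right)} + \frac{\operatorname{atan}{\left(\frac{1}{2} \right)}}{4}.
Integral = F(5/2) - F(1/2) = - 3 \operatorname{atan}{\left(\frac{15}{2} \right)} - \frac{\operatorname{atan}{\left(\frac{1}{2} \right)}}{4} + \frac{\operatorname{atan}{\left(\frac{5}{2} \right)}}{4} + 3 \operatorname{atan}{\left(\frac{3}{2} \right)}.

Antiderivative: F(t) = \frac{\operatorname{atan}{\left(t \right)}}{4} - 3 \operatorname{atan}{\left(3 t \right)}; value = - 3 \operatorname{atan}{\left(\frac{15}{2} \right)} - \frac{\operatorname{atan}{\left(\frac{1}{2} \right)}}{4} + \frac{\operatorname{atan}{\left(\frac{5}{2} \right)}}{4} + 3 \operatorname{atan}{\left(\frac{3}{2} \right)}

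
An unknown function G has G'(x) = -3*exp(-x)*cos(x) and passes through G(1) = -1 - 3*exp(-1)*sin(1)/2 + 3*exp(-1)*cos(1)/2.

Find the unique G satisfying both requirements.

Since d/dx undoes antidifferentiation here, G(x) must give back the stated G'(x).
A general antiderivative is -3*exp(-x)*sin(x)/2 + 3*exp(-x)*cos(x)/2 + C.
The condition gives C = -1 - 3*exp(-1)*sin(1)/2 + 3*exp(-1)*cos(1)/2 - (-3*exp(-1)*sin(1)/2 + 3*exp(-1)*cos(1)/2) = -1.
So G(x) = (-2*exp(x) - 3*sin(x) + 3*cos(x))*exp(-x)/2.
Check: d/dx[(-2*exp(x) - 3*sin(x) + 3*cos(x))*exp(-x)/2] = -3*exp(-x)*cos(x) = G'(x).

G(x) = (-2*exp(x) - 3*sin(x) + 3*cos(x))*exp(-x)/2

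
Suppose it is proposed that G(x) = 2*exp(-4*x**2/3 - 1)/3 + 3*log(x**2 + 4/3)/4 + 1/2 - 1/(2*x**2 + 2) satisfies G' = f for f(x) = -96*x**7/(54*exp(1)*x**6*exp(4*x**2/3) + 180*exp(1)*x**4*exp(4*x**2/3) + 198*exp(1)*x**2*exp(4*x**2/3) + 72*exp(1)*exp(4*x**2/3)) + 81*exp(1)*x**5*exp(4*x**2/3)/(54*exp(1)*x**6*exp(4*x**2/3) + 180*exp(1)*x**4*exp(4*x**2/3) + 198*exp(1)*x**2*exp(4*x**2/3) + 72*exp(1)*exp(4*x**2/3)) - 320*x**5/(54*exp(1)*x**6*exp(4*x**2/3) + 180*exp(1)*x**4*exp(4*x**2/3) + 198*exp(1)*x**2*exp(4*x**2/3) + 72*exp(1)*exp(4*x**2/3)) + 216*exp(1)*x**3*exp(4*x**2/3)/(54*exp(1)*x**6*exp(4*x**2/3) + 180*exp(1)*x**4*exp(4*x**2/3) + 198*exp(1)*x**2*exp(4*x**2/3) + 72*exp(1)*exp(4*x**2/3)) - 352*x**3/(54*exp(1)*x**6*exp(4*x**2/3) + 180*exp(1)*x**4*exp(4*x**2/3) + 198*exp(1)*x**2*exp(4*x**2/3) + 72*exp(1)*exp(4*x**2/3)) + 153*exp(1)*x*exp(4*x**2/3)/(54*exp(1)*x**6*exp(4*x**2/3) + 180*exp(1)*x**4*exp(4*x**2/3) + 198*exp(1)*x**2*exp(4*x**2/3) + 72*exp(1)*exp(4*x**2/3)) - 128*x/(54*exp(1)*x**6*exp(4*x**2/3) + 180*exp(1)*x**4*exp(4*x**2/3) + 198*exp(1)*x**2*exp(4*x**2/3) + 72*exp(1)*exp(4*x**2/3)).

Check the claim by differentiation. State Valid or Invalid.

d/dx[G] = (-96*x**7 + 81*exp(1)*x**5*exp(4*x**2/3) - 320*x**5 + 216*exp(1)*x**3*exp(4*x**2/3) - 352*x**3 + 153*exp(1)*x*exp(4*x**2/3) - 128*x)/(54*exp(1)*x**6*exp(4*x**2/3) + 180*exp(1)*x**4*exp(4*x**2/3) + 198*exp(1)*x**2*exp(4*x**2/3) + 72*exp(1)*exp(4*x**2/3))
This equals f(x) exactly, so the claim holds.

Valid - differentiating G returns exactly f.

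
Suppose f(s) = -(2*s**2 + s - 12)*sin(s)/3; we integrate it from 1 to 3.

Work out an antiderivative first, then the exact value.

Antiderivative: F(s) = (2*s**2*cos(s) - 4*s*sin(s) + s*cos(s) - sin(s) - 16*cos(s))/3; value = 5*cos(3)/3 - 13*sin(3)/3 + 5*sin(1)/3 + 13*cos(1)/3

Since d/ds undoes antidifferentiation here, F'(s) = f(s) is required of F(s).
F(s) = (2*s**2*cos(s) - 4*s*sin(s) + s*cos(s) - sin(s) - 16*cos(s))/3 is an antiderivative of f.
Check: d/ds[(2*s**2*cos(s) - 4*s*sin(s) + s*cos(s) - sin(s) - 16*cos(s))/3] = -2*s**2*sin(s)/3 - s*sin(s)/3 + 4*sin(s), which equals f(s).
F(3) = 5*cos(3)/3 - 13*sin(3)/3; F(1) = -13*cos(1)/3 - 5*sin(1)/3.
Integral = F(3) - F(1) = 5*cos(3)/3 - 13*sin(3)/3 + 5*sin(1)/3 + 13*cos(1)/3.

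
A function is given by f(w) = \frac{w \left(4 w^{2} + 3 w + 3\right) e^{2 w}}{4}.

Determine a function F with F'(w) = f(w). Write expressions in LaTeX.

An antiderivative is F(w) = \frac{w^{3} e^{2 w}}{2} - \frac{3 w^{2} e^{2 w}}{8} + \frac{3 w e^{2 w}}{4} - \frac{3 e^{2 w}}{8}.

f has the shape u'v + uv' for u = \frac{w^{3}}{2} - \frac{3 w^{2}}{8} + \frac{3 w}{4} - \frac{3}{8} and v = e^{2 w} — it is the derivative of the product u*v.
Check: d/dw[\frac{w^{3} e^{2 w}}{2} - \frac{3 w^{2} e^{2 w}}{8} + \frac{3 w e^{2 w}}{4} - \frac{3 e^{2 w}}{8}] = w^{3} e^{2 w} + \frac{3 w^{2} e^{2 w}}{4} + \frac{3 w e^{2 w}}{4}, which equals f(w).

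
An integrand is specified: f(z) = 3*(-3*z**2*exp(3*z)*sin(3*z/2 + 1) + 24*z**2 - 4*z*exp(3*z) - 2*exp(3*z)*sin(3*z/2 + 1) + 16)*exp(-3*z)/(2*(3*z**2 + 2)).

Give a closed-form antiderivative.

A candidate is checked by its d/dz: the result must match f(z).
Check: d/dz[(-exp(3*z)*log(z**2/2 + 1/3) + exp(3*z)*cos(3*z/2 + 1) - 4)*exp(-3*z)] = (-9*z**2*exp(3*z)*sin(3*z/2 + 1) + 72*z**2 - 12*z*exp(3*z) - 6*exp(3*z)*sin(3*z/2 + 1) + 48)/(6*z**2*exp(3*z) + 4*exp(3*z)), which equals f(z).

An antiderivative is F(z) = (-exp(3*z)*log(z**2/2 + 1/3) + exp(3*z)*cos(3*z/2 + 1) - 4)*exp(-3*z).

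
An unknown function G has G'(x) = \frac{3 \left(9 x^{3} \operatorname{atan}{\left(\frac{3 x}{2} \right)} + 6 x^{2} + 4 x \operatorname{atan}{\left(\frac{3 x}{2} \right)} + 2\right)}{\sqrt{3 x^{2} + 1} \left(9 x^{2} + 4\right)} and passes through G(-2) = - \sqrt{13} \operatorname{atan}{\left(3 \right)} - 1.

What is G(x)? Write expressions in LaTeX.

G(x) = \sqrt{3 x^{2} + 1} \operatorname{atan}{\left(\frac{3 x}{2} \right)} - 1

G'(x) has the shape u'v + uv' for u = \sqrt{3 x^{2} + 1} and v = \operatorname{atan}{\left(\frac{3 x}{2} \right)} — it is the derivative of the product u*v.
A general antiderivative is \sqrt{3 x^{2} + 1} \operatorname{atan}{\left(\frac{3 x}{2} \right)} + C.
The condition gives C = - \sqrt{13} \operatorname{atan}{\left(3 \right)} - 1 - (- \sqrt{13} \operatorname{atan}{\left(3 \right)}) = -1.
So G(x) = \sqrt{3 x^{2} + 1} \operatorname{atan}{\left(\frac{3 x}{2} \right)} - 1.
Check: d/dx[\sqrt{3 x^{2} + 1} \operatorname{atan}{\left(\frac{3 x}{2} \right)} - 1] = \frac{27 x^{3} \operatorname{atan}{\left(\frac{3 x}{2} \right)} + 18 x^{2} + 12 x \operatorname{atan}{\left(\frac{3 x}{2} \right)} + 6}{9 x^{2} \sqrt{3 x^{2} + 1} + 4 \sqrt{3 x^{2} + 1}}, which equals G'(x).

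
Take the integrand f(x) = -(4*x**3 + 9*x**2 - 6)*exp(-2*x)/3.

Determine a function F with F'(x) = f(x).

An antiderivative is F(x) = 2*x**3*exp(-2*x)/3 + 5*x**2*exp(-2*x)/2 + 5*x*exp(-2*x)/2 + exp(-2*x)/4.

f has the shape u'v + uv' for u = 2*x**3/3 + 5*x**2/2 + 5*x/2 + 1/4 and v = exp(-2*x) — it is the derivative of the product u*v.
Check: d/dx[2*x**3*exp(-2*x)/3 + 5*x**2*exp(-2*x)/2 + 5*x*exp(-2*x)/2 + exp(-2*x)/4] = (-4*x**3 - 9*x**2 + 6)*exp(-2*x)/3, which equals f(x).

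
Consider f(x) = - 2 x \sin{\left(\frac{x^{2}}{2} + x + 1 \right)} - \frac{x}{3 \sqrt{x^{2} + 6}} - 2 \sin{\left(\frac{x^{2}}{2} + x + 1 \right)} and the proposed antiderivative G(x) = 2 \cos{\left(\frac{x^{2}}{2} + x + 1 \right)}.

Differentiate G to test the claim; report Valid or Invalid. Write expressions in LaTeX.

Invalid: d/dx[G] - f = \frac{x}{3 \sqrt{x^{2} + 6}}, which is not 0.

d/dx[G] = - 2 x \sin{\left(\frac{x^{2}}{2} + x + 1 \right)} - 2 \sin{\left(\frac{x^{2}}{2} + x + 1 \right)}
d/dx[G] - f(x) = \frac{x}{3 \sqrt{x^{2} + 6}} != 0.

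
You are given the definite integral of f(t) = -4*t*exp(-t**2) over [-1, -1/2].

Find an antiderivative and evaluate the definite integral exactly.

Antiderivative: F(t) = 2*exp(-t**2); value = -2*exp(-1) + 2*exp(-1/4)

Recognize the product-rule pattern: f = u'v + uv' with u = 2*exp(3*t/2), v = exp(-t**2 - 3*t/2), so integration by parts undoes it.
F(t) = 2*exp(-t**2) is an antiderivative of f.
Check: d/dt[2*exp(-t**2)] = -4*t*exp(-t**2) = f(t).
F(-1/2) = 2*exp(-1/4); F(-1) = 2*exp(-1).
Integral = F(-1/2) - F(-1) = -2*exp(-1) + 2*exp(-1/4).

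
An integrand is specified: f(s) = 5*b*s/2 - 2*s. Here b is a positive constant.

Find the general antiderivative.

F(s) = (15*b*s**2 - 12*s**2 - 4)/12 + C

The integrand splits into summands that can be handled one at a time.
Check: d/ds[(15*b*s**2 - 12*s**2 - 4)/12] = 5*b*s/2 - 2*s = f(s).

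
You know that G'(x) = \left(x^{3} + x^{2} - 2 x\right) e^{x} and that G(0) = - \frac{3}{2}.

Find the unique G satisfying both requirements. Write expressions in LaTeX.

G'(x) has the shape u'v + uv' for u = x^{3} - 2 x^{2} + 2 x - 2 and v = e^{x} — it is the derivative of the product u*v.
A general antiderivative is \left(x^{3} - 2 x^{2} + 2 x - 2\right) e^{x} + C.
The condition gives C = - \frac{3}{2} - (-2) = \frac{1}{2}.
So G(x) = x^{3} e^{x} - 2 x^{2} e^{x} + 2 x e^{x} - 2 e^{x} + \frac{1}{2}.
Check: d/dx[x^{3} e^{x} - 2 x^{2} e^{x} + 2 x e^{x} - 2 e^{x} + \frac{1}{2}] = x^{3} e^{x} + x^{2} e^{x} - 2 x e^{x}, which equals G'(x).

G(x) = x^{3} e^{x} - 2 x^{2} e^{x} + 2 x e^{x} - 2 e^{x} + \frac{1}{2}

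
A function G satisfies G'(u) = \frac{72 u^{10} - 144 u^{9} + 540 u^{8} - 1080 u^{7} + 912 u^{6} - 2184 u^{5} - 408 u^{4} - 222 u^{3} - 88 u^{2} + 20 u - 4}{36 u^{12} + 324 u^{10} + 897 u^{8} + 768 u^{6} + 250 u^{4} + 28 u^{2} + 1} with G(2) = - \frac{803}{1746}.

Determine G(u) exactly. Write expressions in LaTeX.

G(u) = \frac{- 24 u^{5} + 24 u^{4} - 96 u^{3} + 90 u^{2} - 8 u + 5}{12 u^{6} + 54 u^{4} + 28 u^{2} + 2}

A candidate passes only if d/du[G] lands on the given G'(u) exactly.
A general antiderivative is \frac{4 - 4 u}{2 u^{2} + 1} - \frac{1}{2 \left(u^{4} + 4 u^{2} + \frac{1}{3}\right)} + C.
The condition gives C = - \frac{803}{1746} - (- \frac{803}{1746}) = 0.
So G(u) = \frac{- 24 u^{5} + 24 u^{4} - 96 u^{3} + 90 u^{2} - 8 u + 5}{12 u^{6} + 54 u^{4} + 28 u^{2} + 2}.
Check: d/du[\frac{- 24 u^{5} + 24 u^{4} - 96 u^{3} + 90 u^{2} - 8 u + 5}{12 u^{6} + 54 u^{4} + 28 u^{2} + 2}] = \frac{72 u^{10} - 144 u^{9} + 540 u^{8} - 1080 u^{7} + 912 u^{6} - 2184 u^{5} - 408 u^{4} - 222 u^{3} - 88 u^{2} + 20 u - 4}{36 u^{12} + 324 u^{10} + 897 u^{8} + 768 u^{6} + 250 u^{4} + 28 u^{2} + 1} = G'(u).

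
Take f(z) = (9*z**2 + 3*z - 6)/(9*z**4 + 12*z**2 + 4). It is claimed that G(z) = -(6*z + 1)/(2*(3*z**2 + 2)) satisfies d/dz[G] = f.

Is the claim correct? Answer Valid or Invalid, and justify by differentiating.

Valid - differentiating G returns exactly f.

d/dz[G] = (9*z**2 + 3*z - 6)/(9*z**4 + 12*z**2 + 4)
This equals f(z) exactly, so the claim holds.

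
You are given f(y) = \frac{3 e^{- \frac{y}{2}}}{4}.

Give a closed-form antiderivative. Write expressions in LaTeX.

A first test for any F(y): its y-derivative must equal f(y) identically.
Check: d/dy[- \frac{3 e^{- \frac{y}{2}}}{2}] = \frac{3 e^{- \frac{y}{2}}}{4} = f(y).

An antiderivative is F(y) = - \frac{3 e^{- \frac{y}{2}}}{2}.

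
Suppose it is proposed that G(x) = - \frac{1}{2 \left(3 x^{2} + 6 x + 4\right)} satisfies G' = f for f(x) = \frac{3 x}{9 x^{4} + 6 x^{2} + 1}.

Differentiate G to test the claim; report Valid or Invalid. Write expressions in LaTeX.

d/dx[G] = \frac{3 x + 3}{9 x^{4} + 36 x^{3} + 60 x^{2} + 48 x + 16}
d/dx[G] - f(x) = \frac{- 81 x^{4} - 162 x^{3} - 126 x^{2} - 45 x + 3}{81 x^{8} + 324 x^{7} + 594 x^{6} + 648 x^{5} + 513 x^{4} + 324 x^{3} + 156 x^{2} + 48 x + 16} != 0.

Invalid: d/dx[G] - f = \frac{- 81 x^{4} - 162 x^{3} - 126 x^{2} - 45 x + 3}{81 x^{8} + 324 x^{7} + 594 x^{6} + 648 x^{5} + 513 x^{4} + 324 x^{3} + 156 x^{2} + 48 x + 16}, which is not 0.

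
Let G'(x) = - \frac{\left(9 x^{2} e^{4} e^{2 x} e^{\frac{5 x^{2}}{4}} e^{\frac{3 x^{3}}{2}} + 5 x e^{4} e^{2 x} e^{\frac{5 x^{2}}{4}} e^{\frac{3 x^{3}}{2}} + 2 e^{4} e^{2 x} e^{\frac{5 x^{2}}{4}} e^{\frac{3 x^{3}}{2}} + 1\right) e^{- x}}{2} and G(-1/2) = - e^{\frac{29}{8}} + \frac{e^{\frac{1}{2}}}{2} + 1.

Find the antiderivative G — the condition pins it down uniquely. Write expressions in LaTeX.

G(x) = \frac{\left(- 2 e^{4} e^{2 x} e^{\frac{5 x^{2}}{4}} e^{\frac{3 x^{3}}{2}} + 2 e^{x} + 1\right) e^{- x}}{2}

Whatever form G(x) takes, its d/dx must return the stated G'(x).
A general antiderivative is - e^{\frac{3 x^{3}}{2} + \frac{5 x^{2}}{4} + x + 4} + \frac{e^{- x}}{2} + C.
The condition gives C = - e^{\frac{29}{8}} + \frac{e^{\frac{1}{2}}}{2} + 1 - (- e^{\frac{29}{8}} + \frac{e^{\frac{1}{2}}}{2}) = 1.
So G(x) = \frac{\left(- 2 e^{4} e^{2 x} e^{\frac{5 x^{2}}{4}} e^{\frac{3 x^{3}}{2}} + 2 e^{x} + 1\right) e^{- x}}{2}.
Check: d/dx[\frac{\left(- 2 e^{4} e^{2 x} e^{\frac{5 x^{2}}{4}} e^{\frac{3 x^{3}}{2}} + 2 e^{x} + 1\right) e^{- x}}{2}] = \frac{\left(- 9 x^{2} e^{4} e^{2 x} e^{\frac{5 x^{2}}{4}} e^{\frac{3 x^{3}}{2}} - 5 x e^{4} e^{2 x} e^{\frac{5 x^{2}}{4}} e^{\frac{3 x^{3}}{2}} - 2 e^{4} e^{2 x} e^{\frac{5 x^{2}}{4}} e^{\frac{3 x^{3}}{2}} - 1\right) e^{- x}}{2}, which equals G'(x).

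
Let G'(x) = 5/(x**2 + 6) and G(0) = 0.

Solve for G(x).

G(x) = 5*sqrt(6)*atan(sqrt(6)*x/6)/6

For G(x) to be correct, d/dx[G] must agree with the stated G'(x) identically.
A general antiderivative is 5*sqrt(6)*atan(sqrt(6)*x/6)/6 + C.
The condition gives C = 0 - (0) = 0.
So G(x) = 5*sqrt(6)*atan(sqrt(6)*x/6)/6.
Check: d/dx[5*sqrt(6)*atan(sqrt(6)*x/6)/6] = 5/(x**2 + 6) = G'(x).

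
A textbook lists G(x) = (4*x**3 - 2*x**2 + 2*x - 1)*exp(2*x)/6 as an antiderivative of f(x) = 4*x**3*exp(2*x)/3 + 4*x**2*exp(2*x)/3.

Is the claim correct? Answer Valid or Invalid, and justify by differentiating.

d/dx[G] = 4*x**3*exp(2*x)/3 + 4*x**2*exp(2*x)/3
This equals f(x) exactly, so the claim holds.

Valid - differentiating G returns exactly f.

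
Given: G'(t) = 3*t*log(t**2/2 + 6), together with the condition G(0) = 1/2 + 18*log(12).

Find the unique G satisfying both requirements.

G(t) = 3*t**2*log(t**2/2 + 6)/2 - 3*t**2/2 + 18*log(t**2 + 12) + 1/2

The proposed G(t) is checked by its d/dt: the result must match the given G'(t).
A general antiderivative is 3*t**2*log(t**2/2 + 6)/2 - 3*t**2/2 + 18*log(t**2 + 12) + C.
The condition gives C = 1/2 + 18*log(12) - (18*log(12)) = 1/2.
So G(t) = 3*t**2*log(t**2/2 + 6)/2 - 3*t**2/2 + 18*log(t**2 + 12) + 1/2.
Check: d/dt[3*t**2*log(t**2/2 + 6)/2 - 3*t**2/2 + 18*log(t**2 + 12) + 1/2] = 3*t*log(t**2/2 + 6) = G'(t).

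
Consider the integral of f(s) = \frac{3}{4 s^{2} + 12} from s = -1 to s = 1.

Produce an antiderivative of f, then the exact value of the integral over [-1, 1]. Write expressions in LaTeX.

Check any antiderivative F(s) by computing F'(s) and comparing it with f(s).
F(s) = \frac{\sqrt{3} \operatorname{atan}{\left(\frac{\sqrt{3} s}{3} \right)}}{4} is an antiderivative of f.
Check: d/ds[\frac{\sqrt{3} \operatorname{atan}{\left(\frac{\sqrt{3} s}{3} \right)}}{4}] = \frac{3}{4 s^{2} + 12} = f(s).
F(1) = \frac{\sqrt{3} \pi}{24}; F(-1) = - \frac{\sqrt{3} \pi}{24}.
Integral = F(1) - F(-1) = \frac{\sqrt{3} \pi}{12}.

Antiderivative: F(s) = \frac{\sqrt{3} \operatorname{atan}{\left(\frac{\sqrt{3} s}{3} \right)}}{4}; value = \frac{\sqrt{3} \pi}{12}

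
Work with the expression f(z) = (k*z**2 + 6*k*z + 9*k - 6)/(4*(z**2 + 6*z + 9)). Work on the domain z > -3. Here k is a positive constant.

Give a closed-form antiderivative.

Whatever form F(z) takes, F'(z) = f(z) is non-negotiable.
Check: d/dz[k*z/4 + 3/(2*z + 6)] = (k*z**2 + 6*k*z + 9*k - 6)/(4*z**2 + 24*z + 36), which equals f(z).

An antiderivative is F(z) = k*z/4 + 3/(2*z + 6).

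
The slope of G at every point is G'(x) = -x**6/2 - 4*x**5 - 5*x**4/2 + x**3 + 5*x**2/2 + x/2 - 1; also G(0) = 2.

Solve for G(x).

G(x) = -(6*x**7 + 56*x**6 + 42*x**5 - 21*x**4 - 70*x**3 - 21*x**2 + 84*x - 168)/84

Integrate term by term and add the pieces.
A general antiderivative is -x**7/14 - 2*x**6/3 - x**5/2 + x**4/4 + 5*x**3/6 + x**2/4 - x + C.
The condition gives C = 2 - (0) = 2.
So G(x) = -(6*x**7 + 56*x**6 + 42*x**5 - 21*x**4 - 70*x**3 - 21*x**2 + 84*x - 168)/84.
Check: d/dx[-(6*x**7 + 56*x**6 + 42*x**5 - 21*x**4 - 70*x**3 - 21*x**2 + 84*x - 168)/84] = -x**6/2 - 4*x**5 - 5*x**4/2 + x**3 + 5*x**2/2 + x/2 - 1 = G'(x).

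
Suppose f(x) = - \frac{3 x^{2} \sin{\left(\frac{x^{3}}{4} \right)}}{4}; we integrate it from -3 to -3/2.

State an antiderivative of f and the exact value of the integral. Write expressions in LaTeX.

The substitution u = \frac{x^{3}}{4} works: f is exactly (dF/du)*(du/dx) for that inner function.
F(x) = \cos{\left(\frac{x^{3}}{4} \right)} is an antiderivative of f.
Check: d/dx[\cos{\left(\frac{x^{3}}{4} \right)}] = - \frac{3 x^{2} \sin{\left(\frac{x^{3}}{4} \right)}}{4} = f(x).
F(-3/2) = \cos{\left(\frac{27}{32} \right)}; F(-3) = \cos{\left(\frac{27}{4} \right)}.
Integral = F(-3/2) - F(-3) = - \cos{\left(\frac{27}{4} \right)} + \cos{\left(\frac{27}{32} \right)}.

Antiderivative: F(x) = \cos{\left(\frac{x^{3}}{4} \right)}; value = - \cos{\left(\frac{27}{4} \right)} + \cos{\left(\frac{27}{32} \right)}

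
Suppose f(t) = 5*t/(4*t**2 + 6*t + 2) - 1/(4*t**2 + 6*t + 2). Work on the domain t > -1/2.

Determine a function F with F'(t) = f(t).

An antiderivative is F(t) = -7*log(t + 1/2)/4 + 3*log(t + 1).

Factor the denominator (2*(t + 1)*(2*t + 1)) and decompose: f = -7/(2*(2*t + 1)) + 3/(t + 1); each piece integrates to a log, atan, or power term.
Check: d/dt[-7*log(t + 1/2)/4 + 3*log(t + 1)] = (5*t - 1)/(4*t**2 + 6*t + 2), which equals f(t).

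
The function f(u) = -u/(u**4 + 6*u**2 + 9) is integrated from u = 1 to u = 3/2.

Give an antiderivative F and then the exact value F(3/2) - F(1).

Antiderivative: F(u) = 1/(2*u**2 + 6); value = -5/168

The substitution w = u**2 + 3 works: f is exactly (dF/dw)*(dw/du) for that inner function.
F(u) = 1/(2*u**2 + 6) is an antiderivative of f.
Check: d/du[1/(2*u**2 + 6)] = -u/(u**4 + 6*u**2 + 9) = f(u).
F(3/2) = 2/21; F(1) = 1/8.
Integral = F(3/2) - F(1) = -5/168.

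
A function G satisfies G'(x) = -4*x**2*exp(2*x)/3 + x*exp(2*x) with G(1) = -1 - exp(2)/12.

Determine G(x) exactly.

G(x) = -(8*x**2*exp(2*x) - 14*x*exp(2*x) + 7*exp(2*x) + 12)/12

Recognize the product-rule pattern: G'(x) = u'v + uv' with u = -2*x**2/3 + 7*x/6 - 7/12, v = exp(2*x), so integration by parts undoes it.
A general antiderivative is (-8*x**2 + 14*x - 7)*exp(2*x)/12 + C.
The condition gives C = -1 - exp(2)/12 - (-exp(2)/12) = -1.
So G(x) = -(8*x**2*exp(2*x) - 14*x*exp(2*x) + 7*exp(2*x) + 12)/12.
Check: d/dx[-(8*x**2*exp(2*x) - 14*x*exp(2*x) + 7*exp(2*x) + 12)/12] = -4*x**2*exp(2*x)/3 + x*exp(2*x) = G'(x).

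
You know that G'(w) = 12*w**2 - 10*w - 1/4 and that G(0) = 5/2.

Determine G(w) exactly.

G(w) = 4*w**3 - 5*w**2 - w/4 + 5/2

Integrate term by term and add the pieces.
A general antiderivative is 4*w**3 - 5*w**2 - w/4 + 1/2 + C.
The condition gives C = 5/2 - (1/2) = 2.
So G(w) = 4*w**3 - 5*w**2 - w/4 + 5/2.
Check: d/dw[4*w**3 - 5*w**2 - w/4 + 5/2] = 12*w**2 - 10*w - 1/4 = G'(w).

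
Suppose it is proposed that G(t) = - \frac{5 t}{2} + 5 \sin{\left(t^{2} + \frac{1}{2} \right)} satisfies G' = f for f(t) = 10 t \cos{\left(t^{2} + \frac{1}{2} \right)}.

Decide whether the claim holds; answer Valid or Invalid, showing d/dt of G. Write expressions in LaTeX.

d/dt[G] = 10 t \cos{\left(t^{2} + \frac{1}{2} \right)} - \frac{5}{2}
d/dt[G] - f(t) = - \frac{5}{2} != 0.

Invalid: d/dt[G] - f = - \frac{5}{2}, which is not 0.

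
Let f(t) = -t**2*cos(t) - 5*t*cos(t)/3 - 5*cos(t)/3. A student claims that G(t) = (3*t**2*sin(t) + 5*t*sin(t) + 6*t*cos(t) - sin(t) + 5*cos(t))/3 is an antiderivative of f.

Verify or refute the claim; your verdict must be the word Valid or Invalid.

Invalid: d/dt[G] - f = 2*t**2*cos(t) + 10*t*cos(t)/3 + 10*cos(t)/3, which is not 0.

d/dt[G] = t**2*cos(t) + 5*t*cos(t)/3 + 5*cos(t)/3
d/dt[G] - f(t) = 2*t**2*cos(t) + 10*t*cos(t)/3 + 10*cos(t)/3 != 0.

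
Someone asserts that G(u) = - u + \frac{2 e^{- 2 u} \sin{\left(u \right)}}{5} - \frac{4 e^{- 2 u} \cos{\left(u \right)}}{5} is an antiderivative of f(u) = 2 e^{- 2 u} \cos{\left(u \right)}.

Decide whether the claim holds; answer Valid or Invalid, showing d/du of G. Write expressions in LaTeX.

d/du[G] = \left(- e^{2 u} + 2 \cos{\left(u \right)}\right) e^{- 2 u}
d/du[G] - f(u) = -1 != 0.

Invalid: d/du[G] - f = -1, which is not 0.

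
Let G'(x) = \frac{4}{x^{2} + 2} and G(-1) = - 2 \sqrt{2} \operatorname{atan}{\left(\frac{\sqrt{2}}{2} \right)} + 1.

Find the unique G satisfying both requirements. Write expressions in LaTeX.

G(x) = 2 \sqrt{2} \operatorname{atan}{\left(\frac{\sqrt{2} x}{2} \right)} + 1

A candidate passes only if d/dx[G] lands on the given G'(x) exactly.
A general antiderivative is 2 \sqrt{2} \operatorname{atan}{\left(\frac{\sqrt{2} x}{2} \right)} + C.
The condition gives C = - 2 \sqrt{2} \operatorname{atan}{\left(\frac{\sqrt{2}}{2} \right)} + 1 - (- 2 \sqrt{2} \operatorname{atan}{\left(\frac{\sqrt{2}}{2} \right)}) = 1.
So G(x) = 2 \sqrt{2} \operatorname{atan}{\left(\frac{\sqrt{2} x}{2} \right)} + 1.
Check: d/dx[2 \sqrt{2} \operatorname{atan}{\left(\frac{\sqrt{2} x}{2} \right)} + 1] = \frac{4}{x^{2} + 2} = G'(x).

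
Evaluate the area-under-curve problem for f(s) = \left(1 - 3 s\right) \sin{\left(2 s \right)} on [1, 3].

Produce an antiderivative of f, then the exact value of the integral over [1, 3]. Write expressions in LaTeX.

Antiderivative: F(s) = \frac{6 s \cos{\left(2 s \right)} - 3 \sin{\left(2 s \right)} - 2 \cos{\left(2 s \right)}}{4}; value = - \frac{3 \sin{\left(6 \right)}}{4} - \cos{\left(2 \right)} + \frac{3 \sin{\left(2 \right)}}{4} + 4 \cos{\left(6 \right)}

Any candidate F(s) must reproduce f(s) exactly when differentiated.
F(s) = \frac{6 s \cos{\left(2 s \right)} - 3 \sin{\left(2 s \right)} - 2 \cos{\left(2 s \right)}}{4} is an antiderivative of f.
Check: d/ds[\frac{6 s \cos{\left(2 s \right)} - 3 \sin{\left(2 s \right)} - 2 \cos{\left(2 s \right)}}{4}] = - 3 s \sin{\left(2 s \right)} + \sin{\left(2 s \right)}, which equals f(s).
F(3) = - \frac{3 \sin{\left(6 \right)}}{4} + 4 \cos{\left(6 \right)}; F(1) = - \frac{3 \sin{\left(2 \right)}}{4} + \cos{\left(2 \right)}.
Integral = F(3) - F(1) = - \frac{3 \sin{\left(6 \right)}}{4} - \cos{\left(2 \right)} + \frac{3 \sin{\left(2 \right)}}{4} + 4 \cos{\left(6 \right)}.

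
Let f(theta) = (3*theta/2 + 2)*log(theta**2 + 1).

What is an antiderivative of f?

Check any antiderivative F(theta) by computing F'(theta) and comparing it with f(theta).
Check: d/dtheta[3*theta**2*log(theta**2 + 1)/4 - 3*theta**2/4 + 2*theta*log(theta**2 + 1) - 4*theta + 3*log(theta**2 + 1)/4 + 4*atan(theta)] = 3*theta*log(theta**2 + 1)/2 + 2*log(theta**2 + 1), which equals f(theta).

An antiderivative is F(theta) = 3*theta**2*log(theta**2 + 1)/4 - 3*theta**2/4 + 2*theta*log(theta**2 + 1) - 4*theta + 3*log(theta**2 + 1)/4 + 4*atan(theta).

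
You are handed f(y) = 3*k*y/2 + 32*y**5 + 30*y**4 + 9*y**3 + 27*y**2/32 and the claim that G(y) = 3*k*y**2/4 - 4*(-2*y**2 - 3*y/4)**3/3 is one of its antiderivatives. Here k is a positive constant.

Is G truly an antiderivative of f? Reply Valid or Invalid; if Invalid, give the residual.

Invalid: d/dy[G] - f = 32*y**5 + 30*y**4 + 9*y**3 + 27*y**2/32, which is not 0.

d/dy[G] = 3*k*y/2 + 64*y**5 + 60*y**4 + 18*y**3 + 27*y**2/16
d/dy[G] - f(y) = 32*y**5 + 30*y**4 + 9*y**3 + 27*y**2/32 != 0.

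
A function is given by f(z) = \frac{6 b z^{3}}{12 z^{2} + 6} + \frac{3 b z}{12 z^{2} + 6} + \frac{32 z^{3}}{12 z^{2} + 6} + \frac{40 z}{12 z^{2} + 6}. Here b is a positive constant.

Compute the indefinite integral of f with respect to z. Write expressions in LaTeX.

F(z) = \frac{b z^{2}}{4} + \frac{4 z^{2}}{3} + \log{\left(2 z^{2} + 1 \right)} + C

The integrand splits into summands that can be handled one at a time.
Check: d/dz[\frac{b z^{2}}{4} + \frac{4 z^{2}}{3} + \log{\left(2 z^{2} + 1 \right)}] = \frac{6 b z^{3} + 3 b z + 32 z^{3} + 40 z}{12 z^{2} + 6}, which equals f(z).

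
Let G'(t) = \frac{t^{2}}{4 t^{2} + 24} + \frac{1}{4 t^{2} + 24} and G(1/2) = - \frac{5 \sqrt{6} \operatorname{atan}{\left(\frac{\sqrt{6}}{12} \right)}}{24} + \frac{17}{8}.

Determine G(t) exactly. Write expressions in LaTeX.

G(t) = \frac{t}{4} - \frac{5 \sqrt{6} \operatorname{atan}{\left(\frac{\sqrt{6} t}{6} \right)}}{24} + 2

Integrate term by term and add the pieces.
A general antiderivative is \frac{t}{4} - \frac{5 \sqrt{6} \operatorname{atan}{\left(\frac{\sqrt{6} t}{6} \right)}}{24} + C.
The condition gives C = - \frac{5 \sqrt{6} \operatorname{atan}{\left(\frac{\sqrt{6}}{12} \right)}}{24} + \frac{17}{8} - (- \frac{5 \sqrt{6} \operatorname{atan}{\left(\frac{\sqrt{6}}{12} \right)}}{24} + \frac{1}{8}) = 2.
So G(t) = \frac{t}{4} - \frac{5 \sqrt{6} \operatorname{atan}{\left(\frac{\sqrt{6} t}{6} \right)}}{24} + 2.
Check: d/dt[\frac{t}{4} - \frac{5 \sqrt{6} \operatorname{atan}{\left(\frac{\sqrt{6} t}{6} \right)}}{24} + 2] = \frac{t^{2} + 1}{4 t^{2} + 24}, which equals G'(t).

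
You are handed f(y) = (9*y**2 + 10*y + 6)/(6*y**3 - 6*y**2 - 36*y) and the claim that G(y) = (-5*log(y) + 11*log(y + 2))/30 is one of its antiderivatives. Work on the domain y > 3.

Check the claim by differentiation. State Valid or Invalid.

d/dy[G] = (3*y - 5)/(15*y**2 + 30*y)
d/dy[G] - f(y) = -13/(10*y - 30) != 0.

Invalid: d/dy[G] - f = -13/(10*y - 30), which is not 0.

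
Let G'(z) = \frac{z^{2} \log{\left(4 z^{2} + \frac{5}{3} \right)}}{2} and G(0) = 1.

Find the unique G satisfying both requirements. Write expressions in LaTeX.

Check a candidate G(z) by differentiating: d/dz[G] must match the given G'(z).
A general antiderivative is \frac{z^{3} \log{\left(4 z^{2} + \frac{5}{3} \right)}}{6} - \frac{z^{3}}{9} + \frac{5 z}{36} - \frac{5 \sqrt{15} \operatorname{atan}{\left(\frac{2 \sqrt{15} z}{5} \right)}}{216} + C.
The condition gives C = 1 - (0) = 1.
So G(z) = \frac{36 z^{3} \log{\left(4 z^{2} + \frac{5}{3} \right)} - 24 z^{3} + 30 z - 5 \sqrt{15} \operatorname{atan}{\left(\frac{2 \sqrt{15} z}{5} \right)} + 216}{216}.
Check: d/dz[\frac{36 z^{3} \log{\left(4 z^{2} + \frac{5}{3} \right)} - 24 z^{3} + 30 z - 5 \sqrt{15} \operatorname{atan}{\left(\frac{2 \sqrt{15} z}{5} \right)} + 216}{216}] = \frac{z^{2} \log{\left(4 z^{2} + \frac{5}{3} \right)}}{2} = G'(z).

G(z) = \frac{36 z^{3} \log{\left(4 z^{2} + \frac{5}{3} \right)} - 24 z^{3} + 30 z - 5 \sqrt{15} \operatorname{atan}{\left(\frac{2 \sqrt{15} z}{5} \right)} + 216}{216}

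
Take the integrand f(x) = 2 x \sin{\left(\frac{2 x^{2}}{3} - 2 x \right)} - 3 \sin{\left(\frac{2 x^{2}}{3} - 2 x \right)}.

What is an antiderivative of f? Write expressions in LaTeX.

An antiderivative is F(x) = - \frac{3 \cos{\left(\frac{2 x^{2}}{3} - 2 x \right)}}{2}.

The substitution u = \frac{2 x^{2}}{3} - 2 x works: f is exactly (dF/du)*(du/dx) for that inner function.
Check: d/dx[- \frac{3 \cos{\left(\frac{2 x^{2}}{3} - 2 x \right)}}{2}] = 2 x \sin{\left(\frac{2 x^{2}}{3} - 2 x \right)} - 3 \sin{\left(\frac{2 x^{2}}{3} - 2 x \right)} = f(x).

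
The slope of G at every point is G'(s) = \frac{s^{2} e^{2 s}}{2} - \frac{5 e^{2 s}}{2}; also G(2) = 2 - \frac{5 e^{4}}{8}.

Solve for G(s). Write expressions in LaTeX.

G'(s) has the shape u'v + uv' for u = \frac{s^{2}}{4} - \frac{s}{4} - \frac{9}{8} and v = e^{2 s} — it is the derivative of the product u*v.
A general antiderivative is \frac{\left(2 s^{2} - 2 s - 9\right) e^{2 s}}{8} + C.
The condition gives C = 2 - \frac{5 e^{4}}{8} - (- \frac{5 e^{4}}{8}) = 2.
So G(s) = \frac{\left(2 s^{2} - 2 s - 9\right) e^{2 s} + 16}{8}.
Check: d/ds[\frac{\left(2 s^{2} - 2 s - 9\right) e^{2 s} + 16}{8}] = \frac{s^{2} e^{2 s}}{2} - \frac{5 e^{2 s}}{2} = G'(s).

G(s) = \frac{\left(2 s^{2} - 2 s - 9\right) e^{2 s} + 16}{8}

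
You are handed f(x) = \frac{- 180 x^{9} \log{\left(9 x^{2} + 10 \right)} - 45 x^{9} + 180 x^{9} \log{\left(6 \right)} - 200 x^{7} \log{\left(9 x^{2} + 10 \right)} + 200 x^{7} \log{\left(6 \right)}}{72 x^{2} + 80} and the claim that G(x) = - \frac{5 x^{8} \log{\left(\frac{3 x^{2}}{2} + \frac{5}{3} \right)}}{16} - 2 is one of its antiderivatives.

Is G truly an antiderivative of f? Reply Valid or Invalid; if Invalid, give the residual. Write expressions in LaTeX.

d/dx[G] = \frac{- 180 x^{9} \log{\left(9 x^{2} + 10 \right)} - 45 x^{9} + 180 x^{9} \log{\left(6 \right)} - 200 x^{7} \log{\left(9 x^{2} + 10 \right)} + 200 x^{7} \log{\left(6 \right)}}{72 x^{2} + 80}
This equals f(x) exactly, so the claim holds.

Valid - the claim checks out under differentiation.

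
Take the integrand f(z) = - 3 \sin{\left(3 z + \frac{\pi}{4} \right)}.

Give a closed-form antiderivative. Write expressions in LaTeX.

Any candidate F(z) must reproduce f(z) exactly when differentiated.
Check: d/dz[\cos{\left(3 z + \frac{\pi}{4} \right)}] = - 3 \sin{\left(3 z + \frac{\pi}{4} \right)} = f(z).

An antiderivative is F(z) = \cos{\left(3 z + \frac{\pi}{4} \right)}.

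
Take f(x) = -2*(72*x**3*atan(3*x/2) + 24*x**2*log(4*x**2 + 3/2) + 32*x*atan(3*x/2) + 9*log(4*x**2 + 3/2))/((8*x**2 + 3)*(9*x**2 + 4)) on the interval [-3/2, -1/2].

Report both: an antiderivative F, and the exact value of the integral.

Recognize the product-rule pattern: f = u'v + uv' with u = -atan(3*x/2), v = log(4*x**2 + 3/2), so integration by parts undoes it.
F(x) = -log(4*x**2 + 3/2)*atan(3*x/2) is an antiderivative of f.
Check: d/dx[-log(4*x**2 + 3/2)*atan(3*x/2)] = (-144*x**3*atan(3*x/2) - 48*x**2*log(4*x**2 + 3/2) - 64*x*atan(3*x/2) - 18*log(4*x**2 + 3/2))/(72*x**4 + 59*x**2 + 12), which equals f(x).
F(-1/2) = log(5/2)*atan(3/4); F(-3/2) = log(21/2)*atan(9/4).
Integral = F(-1/2) - F(-3/2) = -log(21/2)*atan(9/4) + log(5/2)*atan(3/4).

Antiderivative: F(x) = -log(4*x**2 + 3/2)*atan(3*x/2); value = -log(21/2)*atan(9/4) + log(5/2)*atan(3/4)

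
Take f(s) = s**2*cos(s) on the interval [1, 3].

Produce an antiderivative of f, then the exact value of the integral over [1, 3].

For F(s) to be correct the identity F'(s) - f(s) = 0 must hold.
F(s) = s**2*sin(s) + 2*s*cos(s) - 2*sin(s) is an antiderivative of f.
Check: d/ds[s**2*sin(s) + 2*s*cos(s) - 2*sin(s)] = s**2*cos(s) = f(s).
F(3) = 6*cos(3) + 7*sin(3); F(1) = -sin(1) + 2*cos(1).
Integral = F(3) - F(1) = 6*cos(3) - 2*cos(1) + sin(1) + 7*sin(3).

Antiderivative: F(s) = s**2*sin(s) + 2*s*cos(s) - 2*sin(s); value = 6*cos(3) - 2*cos(1) + sin(1) + 7*sin(3)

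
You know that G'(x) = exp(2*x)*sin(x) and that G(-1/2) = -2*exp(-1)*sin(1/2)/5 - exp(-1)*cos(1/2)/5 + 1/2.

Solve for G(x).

G(x) = 2*exp(2*x)*sin(x)/5 - exp(2*x)*cos(x)/5 + 1/2

Recover the given G'(x) by differentiating a candidate G(x); any mismatch rules it out.
A general antiderivative is 2*exp(2*x)*sin(x)/5 - exp(2*x)*cos(x)/5 + C.
The condition gives C = -2*exp(-1)*sin(1/2)/5 - exp(-1)*cos(1/2)/5 + 1/2 - (-2*exp(-1)*sin(1/2)/5 - exp(-1)*cos(1/2)/5) = 1/2.
So G(x) = 2*exp(2*x)*sin(x)/5 - exp(2*x)*cos(x)/5 + 1/2.
Check: d/dx[2*exp(2*x)*sin(x)/5 - exp(2*x)*cos(x)/5 + 1/2] = exp(2*x)*sin(x) = G'(x).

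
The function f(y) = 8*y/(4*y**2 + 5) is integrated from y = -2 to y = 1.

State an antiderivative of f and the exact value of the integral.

Antiderivative: F(y) = log(2*y**2 + 5/2); value = -log(21/2) + log(9/2)

f matches the chain-rule pattern g'(h)*h' with inner function h(y) = 2*y**2 + 5/2; substituting u = h(y) collapses the integral.
F(y) = log(2*y**2 + 5/2) is an antiderivative of f.
Check: d/dy[log(2*y**2 + 5/2)] = 8*y/(4*y**2 + 5) = f(y).
F(1) = log(9/2); F(-2) = log(21/2).
Integral = F(1) - F(-2) = -log(21/2) + log(9/2).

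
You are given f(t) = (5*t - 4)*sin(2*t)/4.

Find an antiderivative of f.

An antiderivative is F(t) = -5*t*cos(2*t)/8 + 5*sin(2*t)/16 + cos(2*t)/2.

Any candidate F(t) must reproduce f(t) exactly when differentiated.
Check: d/dt[-5*t*cos(2*t)/8 + 5*sin(2*t)/16 + cos(2*t)/2] = 5*t*sin(2*t)/4 - sin(2*t), which equals f(t).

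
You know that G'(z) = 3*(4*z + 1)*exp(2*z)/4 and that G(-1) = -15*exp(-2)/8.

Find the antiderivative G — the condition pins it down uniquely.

G'(z) has the shape u'v + uv' for u = 3*z/2 - 3/8 and v = exp(2*z) — it is the derivative of the product u*v.
A general antiderivative is (12*z - 3)*exp(2*z)/8 + C.
The condition gives C = -15*exp(-2)/8 - (-15*exp(-2)/8) = 0.
So G(z) = 3*(4*z - 1)*exp(2*z)/8.
Check: d/dz[3*(4*z - 1)*exp(2*z)/8] = 3*z*exp(2*z) + 3*exp(2*z)/4, which equals G'(z).

G(z) = 3*(4*z - 1)*exp(2*z)/8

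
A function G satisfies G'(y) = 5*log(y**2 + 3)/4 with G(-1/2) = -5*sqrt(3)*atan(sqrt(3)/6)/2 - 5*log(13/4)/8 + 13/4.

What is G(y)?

G(y) = 5*y*log(y**2 + 3)/4 - 5*y/2 + 5*sqrt(3)*atan(sqrt(3)*y/3)/2 + 2

Differentiate the proposed G(y) back; it has to land on the given G'(y).
A general antiderivative is 5*y*log(y**2 + 3)/4 - 5*y/2 + 5*sqrt(3)*atan(sqrt(3)*y/3)/2 + C.
The condition gives C = -5*sqrt(3)*atan(sqrt(3)/6)/2 - 5*log(13/4)/8 + 13/4 - (-5*sqrt(3)*atan(sqrt(3)/6)/2 - 5*log(13/4)/8 + 5/4) = 2.
So G(y) = 5*y*log(y**2 + 3)/4 - 5*y/2 + 5*sqrt(3)*atan(sqrt(3)*y/3)/2 + 2.
Check: d/dy[5*y*log(y**2 + 3)/4 - 5*y/2 + 5*sqrt(3)*atan(sqrt(3)*y/3)/2 + 2] = 5*log(y**2 + 3)/4 = G'(y).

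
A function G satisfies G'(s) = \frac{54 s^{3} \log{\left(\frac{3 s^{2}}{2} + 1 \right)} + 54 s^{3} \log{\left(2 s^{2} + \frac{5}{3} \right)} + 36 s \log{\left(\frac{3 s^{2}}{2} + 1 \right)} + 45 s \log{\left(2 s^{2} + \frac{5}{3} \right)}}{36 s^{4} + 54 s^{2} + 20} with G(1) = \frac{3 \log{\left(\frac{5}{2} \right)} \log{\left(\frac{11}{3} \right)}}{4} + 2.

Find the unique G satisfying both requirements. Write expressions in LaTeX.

Recognize the product-rule pattern: G'(s) = u'v + uv' with u = \frac{3 \log{\left(\frac{3 s^{2}}{2} + 1 \right)}}{4}, v = \log{\left(2 s^{2} + \frac{5}{3} \right)}, so integration by parts undoes it.
A general antiderivative is \frac{3 \log{\left(\frac{3 s^{2}}{2} + 1 \right)} \log{\left(2 s^{2} + \frac{5}{3} \right)}}{4} + C.
The condition gives C = \frac{3 \log{\left(\frac{5}{2} \right)} \log{\left(\frac{11}{3} \right)}}{4} + 2 - (\frac{3 \log{\left(\frac{5}{2} \right)} \log{\left(\frac{11}{3} \right)}}{4}) = 2.
So G(s) = \frac{3 \log{\left(\frac{3 s^{2}}{2} + 1 \right)} \log{\left(2 s^{2} + \frac{5}{3} \right)} + 8}{4}.
Check: d/ds[\frac{3 \log{\left(\frac{3 s^{2}}{2} + 1 \right)} \log{\left(2 s^{2} + \frac{5}{3} \right)} + 8}{4}] = \frac{54 s^{3} \log{\left(\frac{3 s^{2}}{2} + 1 \right)} + 54 s^{3} \log{\left(2 s^{2} + \frac{5}{3} \right)} + 36 s \log{\left(\frac{3 s^{2}}{2} + 1 \right)} + 45 s \log{\left(2 s^{2} + \frac{5}{3} \right)}}{36 s^{4} + 54 s^{2} + 20} = G'(s).

G(s) = \frac{3 \log{\left(\frac{3 s^{2}}{2} + 1 \right)} \log{\left(2 s^{2} + \frac{5}{3} \right)} + 8}{4}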